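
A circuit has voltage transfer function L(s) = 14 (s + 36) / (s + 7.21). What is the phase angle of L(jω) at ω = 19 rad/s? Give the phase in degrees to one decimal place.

∠(j19 + 36) = arctan(19/36) = 27.82°
∠(j19 + 7.21) = arctan(19/7.21) = 69.22°
∠L(j19) = 27.82° − 69.22° = -41.40°

-41.4°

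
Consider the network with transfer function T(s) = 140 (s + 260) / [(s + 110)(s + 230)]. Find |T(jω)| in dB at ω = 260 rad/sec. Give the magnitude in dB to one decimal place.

|j260 + 260| = √(260² + 260²) = 367.7
|j260 + 110| = √(260² + 110²) = 282.3
|j260 + 230| = √(260² + 230²) = 347.1
|T(j260)| = 140 × 367.7 / (282.3 × 347.1) = 0.52528
20 log₁₀(0.52528) = -5.59 dB

-5.6 dB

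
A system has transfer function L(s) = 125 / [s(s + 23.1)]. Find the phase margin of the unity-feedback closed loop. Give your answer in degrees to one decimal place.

Gain crossover: |L(jω)| = 1 at ω ≈ 5.28 rad/s.
∠L(j5.28) = −90° − arctan(5.28/23.1) ≈ -102.86°
PM = 180° + (-102.86°) = 77.14°

77.1°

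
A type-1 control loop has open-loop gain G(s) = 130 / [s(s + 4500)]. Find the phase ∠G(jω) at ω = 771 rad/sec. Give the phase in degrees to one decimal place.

∠(j771 + 4500) = arctan(771/4500) = 9.72°
∠(j771) = 90.00°
∠G(j771) = − (9.72° + 90.00°) = -99.72°

-99.7°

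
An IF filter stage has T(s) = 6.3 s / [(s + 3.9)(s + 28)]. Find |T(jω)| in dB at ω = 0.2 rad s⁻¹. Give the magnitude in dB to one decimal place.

|j0.2| = 0.2
|j0.2 + 3.9| = √(0.2² + 3.9²) = 3.905
|j0.2 + 28| = √(0.2² + 28²) = 28
|T(j0.2)| = 6.3 × 0.2 / (3.905 × 28) = 0.011523
20 log₁₀(0.011523) = -38.77 dB

-38.8 dB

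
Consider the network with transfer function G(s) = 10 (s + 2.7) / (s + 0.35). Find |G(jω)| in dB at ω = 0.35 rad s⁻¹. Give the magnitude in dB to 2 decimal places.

34.81 dB

|j0.35 + 2.7| = √(0.35² + 2.7²) = 2.723
|j0.35 + 0.35| = √(0.35² + 0.35²) = 0.495
|G(j0.35)| = 10 × 2.723 / 0.495 = 55.005
20 log₁₀(55.005) = 34.808 dB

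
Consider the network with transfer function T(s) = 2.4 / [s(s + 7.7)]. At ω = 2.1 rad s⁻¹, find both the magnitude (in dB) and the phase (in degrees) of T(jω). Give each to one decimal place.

|j2.1 + 7.7| = √(2.1² + 7.7²) = 7.981
|j2.1| = 2.1
|T(j2.1)| = 2.4 / (7.981 × 2.1) = 0.14319
20 log₁₀(0.14319) = -16.88 dB
∠(j2.1 + 7.7) = arctan(2.1/7.7) = 15.26°
∠(j2.1) = 90.00°
∠T(j2.1) = − (15.26° + 90.00°) = -105.26°

|T| = -16.9 dB, ∠T = -105.3°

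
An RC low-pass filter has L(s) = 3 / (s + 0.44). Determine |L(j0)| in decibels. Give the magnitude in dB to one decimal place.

L(0) = 3 / 0.44 = 6.8182
20 log₁₀(6.8182) = 16.67 dB

16.7 dB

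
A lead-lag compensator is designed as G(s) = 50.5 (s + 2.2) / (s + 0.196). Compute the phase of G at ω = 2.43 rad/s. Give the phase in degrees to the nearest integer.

-38 deg

∠(j2.43 + 2.2) = arctan(2.43/2.2) = 47.84°
∠(j2.43 + 0.196) = arctan(2.43/0.196) = 85.39°
∠G(j2.43) = 47.84° − 85.39° = -37.54°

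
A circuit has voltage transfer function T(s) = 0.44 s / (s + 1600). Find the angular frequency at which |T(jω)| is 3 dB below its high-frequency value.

For a single-pole high-pass, the −3 dB point is at the pole: ω = 1600 rad s⁻¹.

1600 rad s⁻¹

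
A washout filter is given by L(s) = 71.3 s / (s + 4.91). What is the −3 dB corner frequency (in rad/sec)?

For a single-pole high-pass, the −3 dB point is at the pole: ω = 4.91 rad/sec.

4.91 rad/sec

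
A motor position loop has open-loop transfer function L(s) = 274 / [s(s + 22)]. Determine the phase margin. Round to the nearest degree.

Gain crossover: |L(jω)| = 1 at ω ≈ 11.1 rad/sec.
∠L(j11.1) = −90° − arctan(11.1/22) ≈ -116.81°
PM = 180° + (-116.81°) = 63.19°

63°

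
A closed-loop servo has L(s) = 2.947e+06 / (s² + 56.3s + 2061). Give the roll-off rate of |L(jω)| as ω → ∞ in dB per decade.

-40 dB/decade

With 0 zeros and 2 poles, the high-frequency asymptotic slope is 20 × (0 − 2) = -40 dB/decade.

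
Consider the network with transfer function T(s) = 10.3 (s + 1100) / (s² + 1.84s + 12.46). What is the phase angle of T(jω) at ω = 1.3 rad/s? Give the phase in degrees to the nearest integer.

∠(j1.3 + 1100) = arctan(1.3/1100) = 0.07°
∠[(j1.3)² + 1.84(j1.3) + 12.46] = ∠[10.77 + j2.392] = 12.52°
∠T(j1.3) = 0.07° − 12.52° = -12.45°

-12°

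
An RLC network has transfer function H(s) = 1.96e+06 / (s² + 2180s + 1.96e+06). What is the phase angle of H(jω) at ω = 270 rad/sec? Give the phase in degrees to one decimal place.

∠[(j270)² + 2180(j270) + 1.96e+06] = ∠[1.8871e+06 + j5.886e+05] = 17.32°
∠H(j270) = −17.32° = -17.32°

-17.3 deg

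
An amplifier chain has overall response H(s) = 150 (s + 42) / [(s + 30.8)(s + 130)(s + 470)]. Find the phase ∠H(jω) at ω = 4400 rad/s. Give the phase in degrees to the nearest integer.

∠(j4400 + 42) = arctan(4400/42) = 89.45°
∠(j4400 + 30.8) = arctan(4400/30.8) = 89.60°
∠(j4400 + 130) = arctan(4400/130) = 88.31°
∠(j4400 + 470) = arctan(4400/470) = 83.90°
∠H(j4400) = 89.45° − (89.60° + 88.31° + 83.90°) = -172.36°

-172 deg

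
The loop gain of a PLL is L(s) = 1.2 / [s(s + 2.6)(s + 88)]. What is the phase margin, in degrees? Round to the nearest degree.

Gain crossover: |L(jω)| = 1 at ω ≈ 0.00524 rad/s.
∠L(j0.00524) = −90° − arctan(0.00524/2.6) − arctan(0.00524/88) ≈ -90.12°
PM = 180° + (-90.12°) = 89.88°

90 deg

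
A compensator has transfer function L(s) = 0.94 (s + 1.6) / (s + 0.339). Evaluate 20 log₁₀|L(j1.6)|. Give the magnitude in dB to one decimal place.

|j1.6 + 1.6| = √(1.6² + 1.6²) = 2.263
|j1.6 + 0.339| = √(1.6² + 0.339²) = 1.636
|L(j1.6)| = 0.94 × 2.263 / 1.636 = 1.3005
20 log₁₀(1.3005) = 2.28 dB

2.3 dB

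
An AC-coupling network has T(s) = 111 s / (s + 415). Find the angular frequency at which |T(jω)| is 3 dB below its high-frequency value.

415 rad/s

For a single-pole high-pass, the −3 dB point is at the pole: ω = 415 rad/s.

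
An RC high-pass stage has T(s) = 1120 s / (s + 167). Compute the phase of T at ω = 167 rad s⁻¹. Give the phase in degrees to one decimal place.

45.0 deg

∠(j167) = 90.00°
∠(j167 + 167) = arctan(167/167) = 45.00°
∠T(j167) = 90.00° − 45.00° = 45.00°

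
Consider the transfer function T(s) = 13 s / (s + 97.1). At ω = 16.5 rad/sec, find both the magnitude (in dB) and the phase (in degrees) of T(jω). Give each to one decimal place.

|T| = 6.8 dB, ∠T = 80.4 deg

|j16.5| = 16.5
|j16.5 + 97.1| = √(16.5² + 97.1²) = 98.49
|T(j16.5)| = 13 × 16.5 / 98.49 = 2.1778
20 log₁₀(2.1778) = 6.76 dB
∠(j16.5) = 90.00°
∠(j16.5 + 97.1) = arctan(16.5/97.1) = 9.64°
∠T(j16.5) = 90.00° − 9.64° = 80.36°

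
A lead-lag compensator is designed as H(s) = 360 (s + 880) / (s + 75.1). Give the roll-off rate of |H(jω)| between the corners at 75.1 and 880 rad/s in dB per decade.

In this band the factors already past their corner are: pole at 75.1; net slope = -20 dB/decade.

-20 dB/decade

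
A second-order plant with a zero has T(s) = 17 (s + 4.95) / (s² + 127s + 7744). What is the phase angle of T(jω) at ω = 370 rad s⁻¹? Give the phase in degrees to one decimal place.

∠(j370 + 4.95) = arctan(370/4.95) = 89.23°
∠[(j370)² + 127(j370) + 7744] = ∠[-1.2916e+05 + j46990] = 160.01°
∠T(j370) = 89.23° − 160.01° = -70.77°

-70.8°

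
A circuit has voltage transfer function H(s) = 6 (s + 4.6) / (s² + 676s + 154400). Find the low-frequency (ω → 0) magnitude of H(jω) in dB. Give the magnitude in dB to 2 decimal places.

-74.95 dB

H(0) = 6 × 4.6 / 154400 = 0.00017876
20 log₁₀(0.00017876) = -74.955 dB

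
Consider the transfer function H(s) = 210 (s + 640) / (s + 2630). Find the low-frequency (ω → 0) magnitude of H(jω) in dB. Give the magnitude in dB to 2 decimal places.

34.17 dB

H(0) = 210 × 640 / 2630 = 51.103
20 log₁₀(51.103) = 34.169 dB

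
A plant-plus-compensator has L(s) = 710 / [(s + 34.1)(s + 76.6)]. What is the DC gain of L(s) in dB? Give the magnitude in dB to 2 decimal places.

-11.31 dB

L(0) = 710 / (34.1 × 76.6) = 0.27182
20 log₁₀(0.27182) = -11.314 dB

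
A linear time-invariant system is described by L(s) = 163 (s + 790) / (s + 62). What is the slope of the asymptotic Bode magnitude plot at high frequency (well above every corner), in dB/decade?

0 dB/decade

With 1 zero and 1 pole, the high-frequency asymptotic slope is 20 × (1 − 1) = 0 dB/decade.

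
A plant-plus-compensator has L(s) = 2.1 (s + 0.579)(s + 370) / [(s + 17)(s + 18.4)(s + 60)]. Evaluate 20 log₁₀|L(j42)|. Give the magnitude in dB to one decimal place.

-13.3 dB

|j42 + 0.579| = √(42² + 0.579²) = 42
|j42 + 370| = √(42² + 370²) = 372.4
|j42 + 17| = √(42² + 17²) = 45.31
|j42 + 18.4| = √(42² + 18.4²) = 45.85
|j42 + 60| = √(42² + 60²) = 73.24
|L(j42)| = 2.1 × 42 × 372.4 / (45.31 × 45.85 × 73.24) = 0.21586
20 log₁₀(0.21586) = -13.32 dB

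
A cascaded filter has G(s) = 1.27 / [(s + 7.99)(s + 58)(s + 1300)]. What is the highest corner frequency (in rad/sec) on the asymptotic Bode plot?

1300 rad/sec

Break frequencies occur at each pole and zero magnitude: 7.99 rad/sec, 58 rad/sec, 1300 rad/sec.
The highest is 1300 rad/sec.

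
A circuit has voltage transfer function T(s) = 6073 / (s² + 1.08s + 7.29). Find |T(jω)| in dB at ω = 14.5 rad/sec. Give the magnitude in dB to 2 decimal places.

29.49 dB

|(j14.5)² + 1.08(j14.5) + 7.29| = |-202.96 + j15.66| = 203.6
|T(j14.5)| = 6073 / 203.6 = 29.833
20 log₁₀(29.833) = 29.494 dB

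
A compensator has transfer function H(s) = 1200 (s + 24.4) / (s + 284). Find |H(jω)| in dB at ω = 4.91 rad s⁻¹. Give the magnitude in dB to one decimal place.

|j4.91 + 24.4| = √(4.91² + 24.4²) = 24.89
|j4.91 + 284| = √(4.91² + 284²) = 284
|H(j4.91)| = 1200 × 24.89 / 284 = 105.15
20 log₁₀(105.15) = 40.44 dB

40.4 dB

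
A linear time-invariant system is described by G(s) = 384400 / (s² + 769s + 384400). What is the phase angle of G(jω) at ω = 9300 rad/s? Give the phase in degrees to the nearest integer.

-175°

∠[(j9300)² + 769(j9300) + 384400] = ∠[-8.6106e+07 + j7.1517e+06] = 175.25°
∠G(j9300) = −175.25° = -175.25°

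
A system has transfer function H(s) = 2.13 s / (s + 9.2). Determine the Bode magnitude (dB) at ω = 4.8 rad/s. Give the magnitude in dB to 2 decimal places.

|j4.8| = 4.8
|j4.8 + 9.2| = √(4.8² + 9.2²) = 10.38
|H(j4.8)| = 2.13 × 4.8 / 10.38 = 0.98527
20 log₁₀(0.98527) = -0.129 dB

-0.13 dB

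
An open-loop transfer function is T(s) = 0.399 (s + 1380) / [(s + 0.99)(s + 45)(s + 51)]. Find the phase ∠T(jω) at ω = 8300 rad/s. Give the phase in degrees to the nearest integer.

∠(j8300 + 1380) = arctan(8300/1380) = 80.56°
∠(j8300 + 0.99) = arctan(8300/0.99) = 89.99°
∠(j8300 + 45) = arctan(8300/45) = 89.69°
∠(j8300 + 51) = arctan(8300/51) = 89.65°
∠T(j8300) = 80.56° − (89.99° + 89.69° + 89.65°) = -188.77°

-189 deg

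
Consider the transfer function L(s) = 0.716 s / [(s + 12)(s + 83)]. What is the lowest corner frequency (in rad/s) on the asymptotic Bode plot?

Break frequencies occur at each pole and zero magnitude: 12 rad/s, 83 rad/s.
The lowest is 12 rad/s.

12 rad/s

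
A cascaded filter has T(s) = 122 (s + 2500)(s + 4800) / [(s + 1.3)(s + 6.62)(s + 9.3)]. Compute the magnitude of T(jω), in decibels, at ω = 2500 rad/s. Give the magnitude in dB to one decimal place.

|j2500 + 2500| = √(2500² + 2500²) = 3536
|j2500 + 4800| = √(2500² + 4800²) = 5412
|j2500 + 1.3| = √(2500² + 1.3²) = 2500
|j2500 + 6.62| = √(2500² + 6.62²) = 2500
|j2500 + 9.3| = √(2500² + 9.3²) = 2500
|T(j2500)| = 122 × 3536 × 5412 / (2500 × 2500 × 2500) = 0.1494
20 log₁₀(0.1494) = -16.51 dB

-16.5 dB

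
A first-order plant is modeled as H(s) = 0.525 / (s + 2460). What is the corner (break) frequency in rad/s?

2460 rad/s

The single real pole at s = −2460 gives a corner at ω = 2460 rad/s.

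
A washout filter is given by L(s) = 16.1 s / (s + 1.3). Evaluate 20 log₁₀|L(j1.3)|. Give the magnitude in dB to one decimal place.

|j1.3| = 1.3
|j1.3 + 1.3| = √(1.3² + 1.3²) = 1.838
|L(j1.3)| = 16.1 × 1.3 / 1.838 = 11.384
20 log₁₀(11.384) = 21.13 dB

21.1 dB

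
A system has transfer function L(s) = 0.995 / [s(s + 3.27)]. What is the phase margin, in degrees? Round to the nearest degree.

Gain crossover: |L(jω)| = 1 at ω ≈ 0.303 rad/sec.
∠L(j0.303) = −90° − arctan(0.303/3.27) ≈ -95.29°
PM = 180° + (-95.29°) = 84.71°

85°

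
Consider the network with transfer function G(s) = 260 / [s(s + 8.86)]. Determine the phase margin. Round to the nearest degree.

31 deg

Gain crossover: |G(jω)| = 1 at ω ≈ 15 rad/s.
∠G(j15) = −90° − arctan(15/8.86) ≈ -149.36°
PM = 180° + (-149.36°) = 30.64°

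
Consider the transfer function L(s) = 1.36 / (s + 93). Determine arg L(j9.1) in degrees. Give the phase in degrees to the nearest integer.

-6°

∠(j9.1 + 93) = arctan(9.1/93) = 5.59°
∠L(j9.1) = −5.59° = -5.59°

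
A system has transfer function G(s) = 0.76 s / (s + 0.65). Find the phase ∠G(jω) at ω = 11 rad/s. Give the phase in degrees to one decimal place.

∠(j11) = 90.00°
∠(j11 + 0.65) = arctan(11/0.65) = 86.62°
∠G(j11) = 90.00° − 86.62° = 3.38°

3.4°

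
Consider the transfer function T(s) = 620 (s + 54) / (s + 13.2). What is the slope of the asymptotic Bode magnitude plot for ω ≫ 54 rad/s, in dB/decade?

0 dB/decade

With 1 zero and 1 pole, the high-frequency asymptotic slope is 20 × (1 − 1) = 0 dB/decade.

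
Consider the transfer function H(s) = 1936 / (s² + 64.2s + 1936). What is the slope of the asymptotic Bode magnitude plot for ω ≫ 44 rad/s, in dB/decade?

With 0 zeros and 2 poles, the high-frequency asymptotic slope is 20 × (0 − 2) = -40 dB/decade.

-40 dB/decade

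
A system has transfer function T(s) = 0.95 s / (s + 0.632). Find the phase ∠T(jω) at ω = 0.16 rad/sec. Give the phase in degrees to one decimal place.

75.8°

∠(j0.16) = 90.00°
∠(j0.16 + 0.632) = arctan(0.16/0.632) = 14.21°
∠T(j0.16) = 90.00° − 14.21° = 75.79°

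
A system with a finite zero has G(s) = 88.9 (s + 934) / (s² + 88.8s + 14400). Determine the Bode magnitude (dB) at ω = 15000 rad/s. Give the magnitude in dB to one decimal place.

|j15000 + 934| = √(15000² + 934²) = 1.503e+04
|(j15000)² + 88.8(j15000) + 14400| = |-2.2499e+08 + j1.332e+06| = 2.25e+08
|G(j15000)| = 88.9 × 1.503e+04 / 2.25e+08 = 0.0059384
20 log₁₀(0.0059384) = -44.53 dB

-44.5 dB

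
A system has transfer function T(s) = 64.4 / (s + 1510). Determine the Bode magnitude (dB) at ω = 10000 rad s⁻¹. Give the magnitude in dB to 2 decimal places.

-43.92 dB

|j10000 + 1510| = √(10000² + 1510²) = 1.011e+04
|T(j10000)| = 64.4 / 1.011e+04 = 0.0063678
20 log₁₀(0.0063678) = -43.920 dB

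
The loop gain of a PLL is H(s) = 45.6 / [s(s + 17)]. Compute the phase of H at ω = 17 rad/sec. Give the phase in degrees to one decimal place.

∠(j17 + 17) = arctan(17/17) = 45.00°
∠(j17) = 90.00°
∠H(j17) = − (45.00° + 90.00°) = -135.00°

-135.0°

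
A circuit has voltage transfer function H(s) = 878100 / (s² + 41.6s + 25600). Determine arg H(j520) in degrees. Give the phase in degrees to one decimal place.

-175.0°

∠[(j520)² + 41.6(j520) + 25600] = ∠[-2.448e+05 + j21632] = 174.95°
∠H(j520) = −174.95° = -174.95°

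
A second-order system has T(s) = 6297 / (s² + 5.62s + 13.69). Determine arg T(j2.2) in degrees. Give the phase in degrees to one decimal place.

-54.4°

∠[(j2.2)² + 5.62(j2.2) + 13.69] = ∠[8.85 + j12.364] = 54.41°
∠T(j2.2) = −54.41° = -54.41°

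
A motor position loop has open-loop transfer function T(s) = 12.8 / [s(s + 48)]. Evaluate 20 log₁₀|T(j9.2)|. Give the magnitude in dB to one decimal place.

-30.9 dB

|j9.2 + 48| = √(9.2² + 48²) = 48.87
|j9.2| = 9.2
|T(j9.2)| = 12.8 / (48.87 × 9.2) = 0.028467
20 log₁₀(0.028467) = -30.91 dB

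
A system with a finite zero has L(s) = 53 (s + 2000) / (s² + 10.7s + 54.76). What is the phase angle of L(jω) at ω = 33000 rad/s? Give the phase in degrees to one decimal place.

-93.4°

∠(j33000 + 2000) = arctan(33000/2000) = 86.53°
∠[(j33000)² + 10.7(j33000) + 54.76] = ∠[-1.089e+09 + j3.531e+05] = 179.98°
∠L(j33000) = 86.53° − 179.98° = -93.45°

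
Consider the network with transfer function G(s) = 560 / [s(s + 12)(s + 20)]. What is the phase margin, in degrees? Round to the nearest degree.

Gain crossover: |G(jω)| = 1 at ω ≈ 2.28 rad/s.
∠G(j2.28) = −90° − arctan(2.28/12) − arctan(2.28/20) ≈ -107.24°
PM = 180° + (-107.24°) = 72.76°

73°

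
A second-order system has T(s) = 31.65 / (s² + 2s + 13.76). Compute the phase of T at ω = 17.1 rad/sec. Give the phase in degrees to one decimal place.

∠[(j17.1)² + 2(j17.1) + 13.76] = ∠[-278.65 + j34.2] = 173.00°
∠T(j17.1) = −173.00° = -173.00°

-173.0 deg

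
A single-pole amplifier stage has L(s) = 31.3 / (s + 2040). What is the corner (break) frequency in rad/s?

The single real pole at s = −2040 gives a corner at ω = 2040 rad/s.

2040 rad/s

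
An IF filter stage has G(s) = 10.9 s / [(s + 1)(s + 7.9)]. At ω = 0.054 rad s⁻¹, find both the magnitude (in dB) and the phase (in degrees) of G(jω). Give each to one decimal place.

|j0.054| = 0.054
|j0.054 + 1| = √(0.054² + 1²) = 1.001
|j0.054 + 7.9| = √(0.054² + 7.9²) = 7.9
|G(j0.054)| = 10.9 × 0.054 / (1.001 × 7.9) = 0.074396
20 log₁₀(0.074396) = -22.57 dB
∠(j0.054) = 90.00°
∠(j0.054 + 1) = arctan(0.054/1) = 3.09°
∠(j0.054 + 7.9) = arctan(0.054/7.9) = 0.39°
∠G(j0.054) = 90.00° − (3.09° + 0.39°) = 86.52°

|G| = -22.6 dB, ∠G = 86.5°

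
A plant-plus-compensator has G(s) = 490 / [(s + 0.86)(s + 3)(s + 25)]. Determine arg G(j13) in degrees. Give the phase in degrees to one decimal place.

∠(j13 + 0.86) = arctan(13/0.86) = 86.22°
∠(j13 + 3) = arctan(13/3) = 77.01°
∠(j13 + 25) = arctan(13/25) = 27.47°
∠G(j13) = − (86.22° + 77.01° + 27.47°) = -190.69°

-190.7°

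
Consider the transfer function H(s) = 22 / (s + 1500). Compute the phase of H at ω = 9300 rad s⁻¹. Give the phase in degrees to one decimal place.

∠(j9300 + 1500) = arctan(9300/1500) = 80.84°
∠H(j9300) = −80.84° = -80.84°

-80.8°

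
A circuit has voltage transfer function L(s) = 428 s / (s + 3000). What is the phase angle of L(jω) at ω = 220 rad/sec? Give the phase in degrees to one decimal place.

85.8°

∠(j220) = 90.00°
∠(j220 + 3000) = arctan(220/3000) = 4.19°
∠L(j220) = 90.00° − 4.19° = 85.81°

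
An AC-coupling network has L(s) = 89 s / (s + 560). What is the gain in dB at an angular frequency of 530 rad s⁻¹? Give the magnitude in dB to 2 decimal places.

|j530| = 530
|j530 + 560| = √(530² + 560²) = 771
|L(j530)| = 89 × 530 / 771 = 61.177
20 log₁₀(61.177) = 35.732 dB

35.73 dB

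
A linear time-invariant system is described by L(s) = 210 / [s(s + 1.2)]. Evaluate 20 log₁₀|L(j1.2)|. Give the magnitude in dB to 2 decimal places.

|j1.2 + 1.2| = √(1.2² + 1.2²) = 1.697
|j1.2| = 1.2
|L(j1.2)| = 210 / (1.697 × 1.2) = 103.12
20 log₁₀(103.12) = 40.267 dB

40.27 dB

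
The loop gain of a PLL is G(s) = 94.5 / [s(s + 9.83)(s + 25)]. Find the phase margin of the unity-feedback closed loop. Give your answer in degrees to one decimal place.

86.9°

Gain crossover: |G(jω)| = 1 at ω ≈ 0.384 rad/s.
∠G(j0.384) = −90° − arctan(0.384/9.83) − arctan(0.384/25) ≈ -93.12°
PM = 180° + (-93.12°) = 86.88°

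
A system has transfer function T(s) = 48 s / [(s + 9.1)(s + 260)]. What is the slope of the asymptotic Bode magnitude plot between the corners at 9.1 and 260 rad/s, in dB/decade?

In this band the factors already past their corner are: 1 differentiator zero, pole at 9.1; net slope = 0 dB/decade.

0 dB/decade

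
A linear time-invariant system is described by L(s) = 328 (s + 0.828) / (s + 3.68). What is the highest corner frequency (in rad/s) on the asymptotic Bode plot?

Break frequencies occur at each pole and zero magnitude: 0.828 rad/s, 3.68 rad/s.
The highest is 3.68 rad/s.

3.68 rad/s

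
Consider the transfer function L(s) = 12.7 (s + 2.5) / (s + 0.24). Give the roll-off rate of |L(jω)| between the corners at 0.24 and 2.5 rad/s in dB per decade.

-20 dB/decade

In this band the factors already past their corner are: pole at 0.24; net slope = -20 dB/decade.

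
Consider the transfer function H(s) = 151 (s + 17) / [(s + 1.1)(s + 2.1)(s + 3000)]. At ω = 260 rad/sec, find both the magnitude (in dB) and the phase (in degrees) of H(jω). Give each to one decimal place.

|H| = -74.3 dB, ∠H = -98.0°

|j260 + 17| = √(260² + 17²) = 260.6
|j260 + 1.1| = √(260² + 1.1²) = 260
|j260 + 2.1| = √(260² + 2.1²) = 260
|j260 + 3000| = √(260² + 3000²) = 3011
|H(j260)| = 151 × 260.6 / (260 × 260 × 3011) = 0.00019327
20 log₁₀(0.00019327) = -74.28 dB
∠(j260 + 17) = arctan(260/17) = 86.26°
∠(j260 + 1.1) = arctan(260/1.1) = 89.76°
∠(j260 + 2.1) = arctan(260/2.1) = 89.54°
∠(j260 + 3000) = arctan(260/3000) = 4.95°
∠H(j260) = 86.26° − (89.76° + 89.54° + 4.95°) = -97.99°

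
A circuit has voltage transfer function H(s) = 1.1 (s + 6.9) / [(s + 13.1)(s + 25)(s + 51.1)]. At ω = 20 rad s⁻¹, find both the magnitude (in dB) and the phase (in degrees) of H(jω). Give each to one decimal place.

|j20 + 6.9| = √(20² + 6.9²) = 21.16
|j20 + 13.1| = √(20² + 13.1²) = 23.91
|j20 + 25| = √(20² + 25²) = 32.02
|j20 + 51.1| = √(20² + 51.1²) = 54.87
|H(j20)| = 1.1 × 21.16 / (23.91 × 32.02 × 54.87) = 0.00055406
20 log₁₀(0.00055406) = -65.13 dB
∠(j20 + 6.9) = arctan(20/6.9) = 70.97°
∠(j20 + 13.1) = arctan(20/13.1) = 56.78°
∠(j20 + 25) = arctan(20/25) = 38.66°
∠(j20 + 51.1) = arctan(20/51.1) = 21.37°
∠H(j20) = 70.97° − (56.78° + 38.66° + 21.37°) = -45.84°

|H| = -65.1 dB, ∠H = -45.8 deg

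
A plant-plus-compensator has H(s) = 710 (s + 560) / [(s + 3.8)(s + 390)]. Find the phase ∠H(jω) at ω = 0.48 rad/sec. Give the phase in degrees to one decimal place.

∠(j0.48 + 560) = arctan(0.48/560) = 0.05°
∠(j0.48 + 3.8) = arctan(0.48/3.8) = 7.20°
∠(j0.48 + 390) = arctan(0.48/390) = 0.07°
∠H(j0.48) = 0.05° − (7.20° + 0.07°) = -7.22°

-7.2 deg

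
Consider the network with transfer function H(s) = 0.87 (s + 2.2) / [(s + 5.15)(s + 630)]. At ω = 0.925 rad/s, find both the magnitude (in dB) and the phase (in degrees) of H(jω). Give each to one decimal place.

|H| = -64.0 dB, ∠H = 12.5°

|j0.925 + 2.2| = √(0.925² + 2.2²) = 2.387
|j0.925 + 5.15| = √(0.925² + 5.15²) = 5.232
|j0.925 + 630| = √(0.925² + 630²) = 630
|H(j0.925)| = 0.87 × 2.387 / (5.232 × 630) = 0.00062986
20 log₁₀(0.00062986) = -64.02 dB
∠(j0.925 + 2.2) = arctan(0.925/2.2) = 22.80°
∠(j0.925 + 5.15) = arctan(0.925/5.15) = 10.18°
∠(j0.925 + 630) = arctan(0.925/630) = 0.08°
∠H(j0.925) = 22.80° − (10.18° + 0.08°) = 12.54°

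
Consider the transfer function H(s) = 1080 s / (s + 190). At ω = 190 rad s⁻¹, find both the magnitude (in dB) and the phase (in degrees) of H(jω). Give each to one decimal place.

|H| = 57.7 dB, ∠H = 45.0°

|j190| = 190
|j190 + 190| = √(190² + 190²) = 268.7
|H(j190)| = 1080 × 190 / 268.7 = 763.68
20 log₁₀(763.68) = 57.66 dB
∠(j190) = 90.00°
∠(j190 + 190) = arctan(190/190) = 45.00°
∠H(j190) = 90.00° − 45.00° = 45.00°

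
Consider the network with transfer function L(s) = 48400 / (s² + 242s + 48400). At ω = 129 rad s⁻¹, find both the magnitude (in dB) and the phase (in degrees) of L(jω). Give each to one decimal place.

|(j129)² + 242(j129) + 48400| = |31759 + j31218| = 4.453e+04
|L(j129)| = 48400 / 4.453e+04 = 1.0868
20 log₁₀(1.0868) = 0.72 dB
∠[(j129)² + 242(j129) + 48400] = ∠[31759 + j31218] = 44.51°
∠L(j129) = −44.51° = -44.51°

|L| = 0.7 dB, ∠L = -44.5°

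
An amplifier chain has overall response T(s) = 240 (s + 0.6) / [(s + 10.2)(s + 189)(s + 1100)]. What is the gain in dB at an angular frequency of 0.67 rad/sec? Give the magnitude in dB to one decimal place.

-79.9 dB

|j0.67 + 0.6| = √(0.67² + 0.6²) = 0.8994
|j0.67 + 10.2| = √(0.67² + 10.2²) = 10.22
|j0.67 + 189| = √(0.67² + 189²) = 189
|j0.67 + 1100| = √(0.67² + 1100²) = 1100
|T(j0.67)| = 240 × 0.8994 / (10.22 × 189 × 1100) = 0.00010157
20 log₁₀(0.00010157) = -79.86 dB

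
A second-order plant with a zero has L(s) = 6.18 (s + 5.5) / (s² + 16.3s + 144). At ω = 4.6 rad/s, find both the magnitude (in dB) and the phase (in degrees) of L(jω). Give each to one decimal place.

|L| = -10.2 dB, ∠L = 8.5 deg

|j4.6 + 5.5| = √(4.6² + 5.5²) = 7.17
|(j4.6)² + 16.3(j4.6) + 144| = |122.84 + j74.98| = 143.9
|L(j4.6)| = 6.18 × 7.17 / 143.9 = 0.3079
20 log₁₀(0.3079) = -10.23 dB
∠(j4.6 + 5.5) = arctan(4.6/5.5) = 39.91°
∠[(j4.6)² + 16.3(j4.6) + 144] = ∠[122.84 + j74.98] = 31.40°
∠L(j4.6) = 39.91° − 31.40° = 8.51°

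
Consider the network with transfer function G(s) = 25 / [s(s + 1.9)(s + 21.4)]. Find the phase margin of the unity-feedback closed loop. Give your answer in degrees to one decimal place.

Gain crossover: |G(jω)| = 1 at ω ≈ 0.587 rad/s.
∠G(j0.587) = −90° − arctan(0.587/1.9) − arctan(0.587/21.4) ≈ -108.75°
PM = 180° + (-108.75°) = 71.25°

71.3°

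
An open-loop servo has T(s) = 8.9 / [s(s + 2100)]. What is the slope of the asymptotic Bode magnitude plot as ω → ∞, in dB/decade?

-40 dB/decade

With 0 zeros and 2 poles, the high-frequency asymptotic slope is 20 × (0 − 2) = -40 dB/decade.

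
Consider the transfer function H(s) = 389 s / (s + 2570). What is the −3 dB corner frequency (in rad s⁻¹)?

For a single-pole high-pass, the −3 dB point is at the pole: ω = 2570 rad s⁻¹.

2570 rad s⁻¹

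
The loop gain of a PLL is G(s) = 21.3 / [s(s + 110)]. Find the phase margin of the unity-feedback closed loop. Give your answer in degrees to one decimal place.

Gain crossover: |G(jω)| = 1 at ω ≈ 0.194 rad/s.
∠G(j0.194) = −90° − arctan(0.194/110) ≈ -90.10°
PM = 180° + (-90.10°) = 89.90°

89.9°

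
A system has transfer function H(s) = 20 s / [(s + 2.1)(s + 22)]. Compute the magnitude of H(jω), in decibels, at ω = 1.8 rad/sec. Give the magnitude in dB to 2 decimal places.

-4.59 dB

|j1.8| = 1.8
|j1.8 + 2.1| = √(1.8² + 2.1²) = 2.766
|j1.8 + 22| = √(1.8² + 22²) = 22.07
|H(j1.8)| = 20 × 1.8 / (2.766 × 22.07) = 0.58966
20 log₁₀(0.58966) = -4.588 dB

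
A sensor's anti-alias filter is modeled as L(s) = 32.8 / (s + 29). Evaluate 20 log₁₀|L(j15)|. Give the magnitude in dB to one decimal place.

0.0 dB

|j15 + 29| = √(15² + 29²) = 32.65
|L(j15)| = 32.8 / 32.65 = 1.0046
20 log₁₀(1.0046) = 0.04 dB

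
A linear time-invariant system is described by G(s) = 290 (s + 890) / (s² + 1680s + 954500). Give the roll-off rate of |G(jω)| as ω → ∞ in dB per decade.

With 1 zero and 2 poles, the high-frequency asymptotic slope is 20 × (1 − 2) = -20 dB/decade.

-20 dB/decade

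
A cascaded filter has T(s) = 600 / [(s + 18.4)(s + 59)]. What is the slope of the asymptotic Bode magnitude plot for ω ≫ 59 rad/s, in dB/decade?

-40 dB/decade

With 0 zeros and 2 poles, the high-frequency asymptotic slope is 20 × (0 − 2) = -40 dB/decade.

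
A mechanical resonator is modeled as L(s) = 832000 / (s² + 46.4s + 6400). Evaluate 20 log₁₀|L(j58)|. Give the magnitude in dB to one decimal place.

46.2 dB

|(j58)² + 46.4(j58) + 6400| = |3036 + j2691.2| = 4057
|L(j58)| = 832000 / 4057 = 205.07
20 log₁₀(205.07) = 46.24 dB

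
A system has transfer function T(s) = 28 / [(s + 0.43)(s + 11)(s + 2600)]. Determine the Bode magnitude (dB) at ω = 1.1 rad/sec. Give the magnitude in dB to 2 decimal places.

-61.67 dB

|j1.1 + 0.43| = √(1.1² + 0.43²) = 1.181
|j1.1 + 11| = √(1.1² + 11²) = 11.05
|j1.1 + 2600| = √(1.1² + 2600²) = 2600
|T(j1.1)| = 28 / (1.181 × 11.05 × 2600) = 0.00082482
20 log₁₀(0.00082482) = -61.673 dB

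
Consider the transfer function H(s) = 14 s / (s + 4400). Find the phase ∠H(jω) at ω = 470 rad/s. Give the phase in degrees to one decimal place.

∠(j470) = 90.00°
∠(j470 + 4400) = arctan(470/4400) = 6.10°
∠H(j470) = 90.00° − 6.10° = 83.90°

83.9°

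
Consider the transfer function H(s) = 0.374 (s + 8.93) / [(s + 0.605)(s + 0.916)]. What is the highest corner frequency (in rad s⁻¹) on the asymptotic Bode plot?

Break frequencies occur at each pole and zero magnitude: 0.605 rad s⁻¹, 0.916 rad s⁻¹, 8.93 rad s⁻¹.
The highest is 8.93 rad s⁻¹.

8.93 rad s⁻¹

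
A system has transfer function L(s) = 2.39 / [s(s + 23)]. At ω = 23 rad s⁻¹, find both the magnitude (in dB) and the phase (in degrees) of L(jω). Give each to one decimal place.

|j23 + 23| = √(23² + 23²) = 32.53
|j23| = 23
|L(j23)| = 2.39 / (32.53 × 23) = 0.0031947
20 log₁₀(0.0031947) = -49.91 dB
∠(j23 + 23) = arctan(23/23) = 45.00°
∠(j23) = 90.00°
∠L(j23) = − (45.00° + 90.00°) = -135.00°

|L| = -49.9 dB, ∠L = -135.0°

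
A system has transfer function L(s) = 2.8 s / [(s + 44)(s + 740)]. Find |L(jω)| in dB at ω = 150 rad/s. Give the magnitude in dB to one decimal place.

|j150| = 150
|j150 + 44| = √(150² + 44²) = 156.3
|j150 + 740| = √(150² + 740²) = 755
|L(j150)| = 2.8 × 150 / (156.3 × 755) = 0.0035584
20 log₁₀(0.0035584) = -48.97 dB

-49.0 dB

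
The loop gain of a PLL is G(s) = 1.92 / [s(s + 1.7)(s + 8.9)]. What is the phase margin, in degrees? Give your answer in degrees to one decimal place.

Gain crossover: |G(jω)| = 1 at ω ≈ 0.127 rad/s.
∠G(j0.127) = −90° − arctan(0.127/1.7) − arctan(0.127/8.9) ≈ -95.07°
PM = 180° + (-95.07°) = 84.93°

84.9°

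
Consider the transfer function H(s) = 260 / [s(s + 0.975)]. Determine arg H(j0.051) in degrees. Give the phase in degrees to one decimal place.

∠(j0.051 + 0.975) = arctan(0.051/0.975) = 2.99°
∠(j0.051) = 90.00°
∠H(j0.051) = − (2.99° + 90.00°) = -92.99°

-93.0°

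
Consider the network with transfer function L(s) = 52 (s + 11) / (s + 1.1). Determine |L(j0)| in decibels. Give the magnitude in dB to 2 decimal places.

L(0) = 52 × 11 / 1.1 = 520
20 log₁₀(520) = 54.320 dB

54.32 dB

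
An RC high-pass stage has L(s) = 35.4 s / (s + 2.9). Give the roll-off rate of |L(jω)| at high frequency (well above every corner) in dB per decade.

0 dB/decade

With 1 zero and 1 pole, the high-frequency asymptotic slope is 20 × (1 − 1) = 0 dB/decade.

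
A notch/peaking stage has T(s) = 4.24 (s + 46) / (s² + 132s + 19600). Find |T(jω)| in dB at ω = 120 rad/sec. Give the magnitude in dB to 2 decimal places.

-29.71 dB

|j120 + 46| = √(120² + 46²) = 128.5
|(j120)² + 132(j120) + 19600| = |5200 + j15840| = 1.667e+04
|T(j120)| = 4.24 × 128.5 / 1.667e+04 = 0.032684
20 log₁₀(0.032684) = -29.713 dB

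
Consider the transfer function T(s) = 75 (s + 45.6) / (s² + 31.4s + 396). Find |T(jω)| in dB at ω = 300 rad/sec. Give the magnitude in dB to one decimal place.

-12.0 dB

|j300 + 45.6| = √(300² + 45.6²) = 303.4
|(j300)² + 31.4(j300) + 396| = |-89604 + j9420| = 9.01e+04
|T(j300)| = 75 × 303.4 / 9.01e+04 = 0.2526
20 log₁₀(0.2526) = -11.95 dB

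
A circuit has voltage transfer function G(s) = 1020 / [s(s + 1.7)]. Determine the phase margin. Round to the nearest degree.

3°

Gain crossover: |G(jω)| = 1 at ω ≈ 31.9 rad/s.
∠G(j31.9) = −90° − arctan(31.9/1.7) ≈ -176.95°
PM = 180° + (-176.95°) = 3.05°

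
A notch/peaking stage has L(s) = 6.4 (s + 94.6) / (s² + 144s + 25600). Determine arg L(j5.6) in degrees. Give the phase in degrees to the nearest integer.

∠(j5.6 + 94.6) = arctan(5.6/94.6) = 3.39°
∠[(j5.6)² + 144(j5.6) + 25600] = ∠[25569 + j806.4] = 1.81°
∠L(j5.6) = 3.39° − 1.81° = 1.58°

2°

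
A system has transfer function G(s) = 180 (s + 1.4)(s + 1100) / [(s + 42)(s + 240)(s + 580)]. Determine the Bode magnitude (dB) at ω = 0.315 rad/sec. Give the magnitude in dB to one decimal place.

-26.3 dB

|j0.315 + 1.4| = √(0.315² + 1.4²) = 1.435
|j0.315 + 1100| = √(0.315² + 1100²) = 1100
|j0.315 + 42| = √(0.315² + 42²) = 42
|j0.315 + 240| = √(0.315² + 240²) = 240
|j0.315 + 580| = √(0.315² + 580²) = 580
|G(j0.315)| = 180 × 1.435 × 1100 / (42 × 240 × 580) = 0.048598
20 log₁₀(0.048598) = -26.27 dB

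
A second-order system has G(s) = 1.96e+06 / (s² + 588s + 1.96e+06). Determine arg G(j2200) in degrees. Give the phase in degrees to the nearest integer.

-156°

∠[(j2200)² + 588(j2200) + 1.96e+06] = ∠[-2.88e+06 + j1.2936e+06] = 155.81°
∠G(j2200) = −155.81° = -155.81°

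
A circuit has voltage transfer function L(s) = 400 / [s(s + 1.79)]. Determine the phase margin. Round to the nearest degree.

5°

Gain crossover: |L(jω)| = 1 at ω ≈ 20 rad/s.
∠L(j20) = −90° − arctan(20/1.79) ≈ -174.88°
PM = 180° + (-174.88°) = 5.12°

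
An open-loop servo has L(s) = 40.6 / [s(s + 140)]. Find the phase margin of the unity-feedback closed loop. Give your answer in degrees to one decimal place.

89.9°

Gain crossover: |L(jω)| = 1 at ω ≈ 0.29 rad s⁻¹.
∠L(j0.29) = −90° − arctan(0.29/140) ≈ -90.12°
PM = 180° + (-90.12°) = 89.88°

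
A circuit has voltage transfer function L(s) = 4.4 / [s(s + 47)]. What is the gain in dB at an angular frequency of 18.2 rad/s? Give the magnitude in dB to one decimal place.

-46.4 dB

|j18.2 + 47| = √(18.2² + 47²) = 50.4
|j18.2| = 18.2
|L(j18.2)| = 4.4 / (50.4 × 18.2) = 0.0047967
20 log₁₀(0.0047967) = -46.38 dB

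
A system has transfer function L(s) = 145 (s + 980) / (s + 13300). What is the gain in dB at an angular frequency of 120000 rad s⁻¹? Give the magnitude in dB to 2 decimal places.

43.17 dB

|j120000 + 980| = √(120000² + 980²) = 1.2e+05
|j120000 + 13300| = √(120000² + 13300²) = 1.207e+05
|L(j120000)| = 145 × 1.2e+05 / 1.207e+05 = 144.12
20 log₁₀(144.12) = 43.175 dB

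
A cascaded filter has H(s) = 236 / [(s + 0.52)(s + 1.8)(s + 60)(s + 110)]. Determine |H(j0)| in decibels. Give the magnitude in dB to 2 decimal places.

H(0) = 236 / (0.52 × 1.8 × 60 × 110) = 0.038203
20 log₁₀(0.038203) = -28.358 dB

-28.36 dB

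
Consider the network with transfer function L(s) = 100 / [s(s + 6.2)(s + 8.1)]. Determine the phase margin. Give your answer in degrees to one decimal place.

60.4 deg

Gain crossover: |L(jω)| = 1 at ω ≈ 1.86 rad/s.
∠L(j1.86) = −90° − arctan(1.86/6.2) − arctan(1.86/8.1) ≈ -119.62°
PM = 180° + (-119.62°) = 60.38°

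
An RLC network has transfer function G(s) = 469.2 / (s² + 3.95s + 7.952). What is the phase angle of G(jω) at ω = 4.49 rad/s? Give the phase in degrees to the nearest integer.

-125°

∠[(j4.49)² + 3.95(j4.49) + 7.952] = ∠[-12.208 + j17.736] = 124.54°
∠G(j4.49) = −124.54° = -124.54°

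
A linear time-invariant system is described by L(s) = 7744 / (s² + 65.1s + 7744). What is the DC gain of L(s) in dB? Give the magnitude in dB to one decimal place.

0.0 dB

L(0) = 7744 / 7744 = 1
20 log₁₀(1) = 0.00 dB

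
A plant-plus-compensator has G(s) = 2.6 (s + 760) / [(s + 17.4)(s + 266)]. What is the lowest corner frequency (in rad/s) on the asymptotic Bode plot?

17.4 rad/s

Break frequencies occur at each pole and zero magnitude: 17.4 rad/s, 266 rad/s, 760 rad/s.
The lowest is 17.4 rad/s.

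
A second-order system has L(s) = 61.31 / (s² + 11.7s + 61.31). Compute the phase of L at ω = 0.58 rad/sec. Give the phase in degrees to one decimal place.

-6.4 deg

∠[(j0.58)² + 11.7(j0.58) + 61.31] = ∠[60.974 + j6.786] = 6.35°
∠L(j0.58) = −6.35° = -6.35°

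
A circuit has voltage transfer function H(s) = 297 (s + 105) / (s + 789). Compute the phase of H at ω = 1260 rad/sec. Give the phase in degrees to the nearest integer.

∠(j1260 + 105) = arctan(1260/105) = 85.24°
∠(j1260 + 789) = arctan(1260/789) = 57.95°
∠H(j1260) = 85.24° − 57.95° = 27.29°

27 deg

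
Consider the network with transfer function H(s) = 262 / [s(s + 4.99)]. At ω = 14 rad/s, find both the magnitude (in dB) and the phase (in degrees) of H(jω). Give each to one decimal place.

|H| = 2.0 dB, ∠H = -160.4°

|j14 + 4.99| = √(14² + 4.99²) = 14.86
|j14| = 14
|H(j14)| = 262 / (14.86 × 14) = 1.2591
20 log₁₀(1.2591) = 2.00 dB
∠(j14 + 4.99) = arctan(14/4.99) = 70.38°
∠(j14) = 90.00°
∠H(j14) = − (70.38° + 90.00°) = -160.38°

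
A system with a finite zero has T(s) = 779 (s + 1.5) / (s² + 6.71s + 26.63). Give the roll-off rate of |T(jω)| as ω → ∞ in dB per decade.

-20 dB/decade

With 1 zero and 2 poles, the high-frequency asymptotic slope is 20 × (1 − 2) = -20 dB/decade.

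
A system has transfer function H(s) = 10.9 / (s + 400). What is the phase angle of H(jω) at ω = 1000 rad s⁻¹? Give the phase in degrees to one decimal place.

-68.2 deg

∠(j1000 + 400) = arctan(1000/400) = 68.20°
∠H(j1000) = −68.20° = -68.20°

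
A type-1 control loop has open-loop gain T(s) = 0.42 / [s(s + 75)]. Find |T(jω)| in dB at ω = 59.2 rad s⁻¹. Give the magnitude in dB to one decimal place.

-82.6 dB

|j59.2 + 75| = √(59.2² + 75²) = 95.55
|j59.2| = 59.2
|T(j59.2)| = 0.42 / (95.55 × 59.2) = 7.4251e-05
20 log₁₀(7.4251e-05) = -82.59 dB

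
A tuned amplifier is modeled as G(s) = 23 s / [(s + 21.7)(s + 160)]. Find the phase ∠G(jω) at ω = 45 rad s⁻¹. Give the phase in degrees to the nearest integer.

10°

∠(j45) = 90.00°
∠(j45 + 21.7) = arctan(45/21.7) = 64.26°
∠(j45 + 160) = arctan(45/160) = 15.71°
∠G(j45) = 90.00° − (64.26° + 15.71°) = 10.04°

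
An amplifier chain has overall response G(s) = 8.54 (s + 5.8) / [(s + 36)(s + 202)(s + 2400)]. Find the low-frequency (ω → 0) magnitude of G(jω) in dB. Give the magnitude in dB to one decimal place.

G(0) = 8.54 × 5.8 / (36 × 202 × 2400) = 2.8381e-06
20 log₁₀(2.8381e-06) = -110.94 dB

-110.9 dB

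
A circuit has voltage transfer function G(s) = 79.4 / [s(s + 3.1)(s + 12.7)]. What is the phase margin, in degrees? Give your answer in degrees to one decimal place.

52.9°

Gain crossover: |G(jω)| = 1 at ω ≈ 1.74 rad/s.
∠G(j1.74) = −90° − arctan(1.74/3.1) − arctan(1.74/12.7) ≈ -127.14°
PM = 180° + (-127.14°) = 52.86°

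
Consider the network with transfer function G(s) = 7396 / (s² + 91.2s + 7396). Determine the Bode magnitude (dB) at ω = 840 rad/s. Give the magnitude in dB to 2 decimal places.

-39.55 dB

|(j840)² + 91.2(j840) + 7396| = |-6.982e+05 + j76608| = 7.024e+05
|G(j840)| = 7396 / 7.024e+05 = 0.01053
20 log₁₀(0.01053) = -39.552 dB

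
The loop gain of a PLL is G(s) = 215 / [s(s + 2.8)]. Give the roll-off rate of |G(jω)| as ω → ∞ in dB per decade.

With 0 zeros and 2 poles, the high-frequency asymptotic slope is 20 × (0 − 2) = -40 dB/decade.

-40 dB/decade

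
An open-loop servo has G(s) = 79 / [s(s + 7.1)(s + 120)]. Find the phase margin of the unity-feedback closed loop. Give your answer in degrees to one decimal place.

Gain crossover: |G(jω)| = 1 at ω ≈ 0.0927 rad s⁻¹.
∠G(j0.0927) = −90° − arctan(0.0927/7.1) − arctan(0.0927/120) ≈ -90.79°
PM = 180° + (-90.79°) = 89.21°

89.2°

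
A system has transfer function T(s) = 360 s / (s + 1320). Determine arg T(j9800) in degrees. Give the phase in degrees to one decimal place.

7.7°

∠(j9800) = 90.00°
∠(j9800 + 1320) = arctan(9800/1320) = 82.33°
∠T(j9800) = 90.00° − 82.33° = 7.67°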